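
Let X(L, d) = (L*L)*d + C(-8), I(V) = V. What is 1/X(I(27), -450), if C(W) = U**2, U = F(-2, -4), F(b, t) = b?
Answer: -1/328046 ≈ -3.0484e-6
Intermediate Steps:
U = -2
C(W) = 4 (C(W) = (-2)**2 = 4)
X(L, d) = 4 + d*L**2 (X(L, d) = (L*L)*d + 4 = L**2*d + 4 = d*L**2 + 4 = 4 + d*L**2)
1/X(I(27), -450) = 1/(4 - 450*27**2) = 1/(4 - 450*729) = 1/(4 - 328050) = 1/(-328046) = -1/328046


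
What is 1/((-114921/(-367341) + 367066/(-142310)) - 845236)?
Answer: -1244673755/1052045887028418 ≈ -1.1831e-6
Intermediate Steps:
1/((-114921/(-367341) + 367066/(-142310)) - 845236) = 1/((-114921*(-1/367341) + 367066*(-1/142310)) - 845236) = 1/((38307/122447 - 26219/10165) - 845236) = 1/(-2821047238/1244673755 - 845236) = 1/(-1052045887028418/1244673755) = -1244673755/1052045887028418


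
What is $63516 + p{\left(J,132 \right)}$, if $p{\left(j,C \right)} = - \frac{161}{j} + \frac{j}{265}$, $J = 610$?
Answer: $\frac{2053538167}{32330} \approx 63518.0$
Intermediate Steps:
$p{\left(j,C \right)} = - \frac{161}{j} + \frac{j}{265}$ ($p{\left(j,C \right)} = - \frac{161}{j} + j \frac{1}{265} = - \frac{161}{j} + \frac{j}{265}$)
$63516 + p{\left(J,132 \right)} = 63516 + \left(- \frac{161}{610} + \frac{1}{265} \cdot 610\right) = 63516 + \left(\left(-161\right) \frac{1}{610} + \frac{122}{53}\right) = 63516 + \left(- \frac{161}{610} + \frac{122}{53}\right) = 63516 + \frac{65887}{32330} = \frac{2053538167}{32330}$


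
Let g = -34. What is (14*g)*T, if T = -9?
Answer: 4284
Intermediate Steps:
(14*g)*T = (14*(-34))*(-9) = -476*(-9) = 4284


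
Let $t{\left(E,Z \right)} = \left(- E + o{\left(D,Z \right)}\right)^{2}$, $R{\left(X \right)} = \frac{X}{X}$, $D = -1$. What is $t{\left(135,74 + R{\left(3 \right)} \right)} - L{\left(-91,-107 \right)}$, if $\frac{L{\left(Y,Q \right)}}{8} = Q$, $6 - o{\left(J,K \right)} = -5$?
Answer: $16232$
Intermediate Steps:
$o{\left(J,K \right)} = 11$ ($o{\left(J,K \right)} = 6 - -5 = 6 + 5 = 11$)
$L{\left(Y,Q \right)} = 8 Q$
$R{\left(X \right)} = 1$
$t{\left(E,Z \right)} = \left(11 - E\right)^{2}$ ($t{\left(E,Z \right)} = \left(- E + 11\right)^{2} = \left(11 - E\right)^{2}$)
$t{\left(135,74 + R{\left(3 \right)} \right)} - L{\left(-91,-107 \right)} = \left(-11 + 135\right)^{2} - 8 \left(-107\right) = 124^{2} - -856 = 15376 + 856 = 16232$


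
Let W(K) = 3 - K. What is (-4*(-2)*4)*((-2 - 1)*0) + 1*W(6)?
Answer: -3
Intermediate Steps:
(-4*(-2)*4)*((-2 - 1)*0) + 1*W(6) = (-4*(-2)*4)*((-2 - 1)*0) + 1*(3 - 1*6) = (8*4)*(-3*0) + 1*(3 - 6) = 32*0 + 1*(-3) = 0 - 3 = -3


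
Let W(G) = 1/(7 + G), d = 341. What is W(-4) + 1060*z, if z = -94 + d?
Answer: 785461/3 ≈ 2.6182e+5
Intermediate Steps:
z = 247 (z = -94 + 341 = 247)
W(-4) + 1060*z = 1/(7 - 4) + 1060*247 = 1/3 + 261820 = 785461/3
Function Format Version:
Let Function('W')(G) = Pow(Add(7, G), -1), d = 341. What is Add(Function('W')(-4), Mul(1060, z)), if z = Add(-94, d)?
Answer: Rational(785461, 3) ≈ 2.6182e+5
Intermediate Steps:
z = 247 (z = Add(-94, 341) = 247)
Add(Function('W')(-4), Mul(1060, z)) = Add(Pow(Add(7, -4), -1), Mul(1060, 247)) = Add(Pow(3, -1), 261820) = Add(Rational(1, 3), 261820) = Rational(785461, 3)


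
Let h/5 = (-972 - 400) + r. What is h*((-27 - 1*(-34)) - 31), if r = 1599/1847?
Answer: 303898200/1847 ≈ 1.6454e+5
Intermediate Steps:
r = 1599/1847 (r = 1599*(1/1847) = 1599/1847 ≈ 0.86573)
h = -12662425/1847 (h = 5*((-972 - 400) + 1599/1847) = 5*(-1372 + 1599/1847) = 5*(-2532485/1847) = -12662425/1847 ≈ -6855.7)
h*((-27 - 1*(-34)) - 31) = -12662425*((-27 - 1*(-34)) - 31)/1847 = -12662425*((-27 + 34) - 31)/1847 = -12662425*(7 - 31)/1847 = -12662425/1847*(-24) = 303898200/1847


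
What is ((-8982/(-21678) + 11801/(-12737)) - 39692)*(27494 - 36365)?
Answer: 16203777694336296/46018781 ≈ 3.5211e+8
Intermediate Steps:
((-8982/(-21678) + 11801/(-12737)) - 39692)*(27494 - 36365) = ((-8982*(-1/21678) + 11801*(-1/12737)) - 39692)*(-8871) = ((1497/3613 - 11801/12737) - 39692)*(-8871) = (-23569724/46018781 - 39692)*(-8871) = -1826601025176/46018781*(-8871) = 16203777694336296/46018781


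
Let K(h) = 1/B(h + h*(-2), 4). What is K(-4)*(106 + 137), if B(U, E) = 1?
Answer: 243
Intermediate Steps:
K(h) = 1 (K(h) = 1/1 = 1)
K(-4)*(106 + 137) = 1*(106 + 137) = 1*243 = 243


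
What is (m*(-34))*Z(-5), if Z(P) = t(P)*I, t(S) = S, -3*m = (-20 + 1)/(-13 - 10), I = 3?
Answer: -3230/23 ≈ -140.43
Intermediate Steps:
m = -19/69 (m = -(-20 + 1)/(3*(-13 - 10)) = -(-19)/(3*(-23)) = -(-19)*(-1)/(3*23) = -⅓*19/23 = -19/69 ≈ -0.27536)
Z(P) = 3*P (Z(P) = P*3 = 3*P)
(m*(-34))*Z(-5) = (-19/69*(-34))*(3*(-5)) = (646/69)*(-15) = -3230/23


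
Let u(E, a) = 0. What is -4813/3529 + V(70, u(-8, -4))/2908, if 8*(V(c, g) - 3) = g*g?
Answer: -13985617/10262332 ≈ -1.3628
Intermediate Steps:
V(c, g) = 3 + g²/8 (V(c, g) = 3 + (g*g)/8 = 3 + g²/8)
-4813/3529 + V(70, u(-8, -4))/2908 = -4813/3529 + (3 + (⅛)*0²)/2908 = -4813*1/3529 + (3 + (⅛)*0)*(1/2908) = -4813/3529 + (3 + 0)*(1/2908) = -4813/3529 + 3*(1/2908) = -4813/3529 + 3/2908 = -13985617/10262332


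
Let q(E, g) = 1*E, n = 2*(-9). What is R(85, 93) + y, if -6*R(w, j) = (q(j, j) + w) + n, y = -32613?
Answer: -97919/3 ≈ -32640.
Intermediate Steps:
n = -18
q(E, g) = E
R(w, j) = 3 - j/6 - w/6 (R(w, j) = -((j + w) - 18)/6 = -(-18 + j + w)/6 = 3 - j/6 - w/6)
R(85, 93) + y = (3 - ⅙*93 - ⅙*85) - 32613 = (3 - 31/2 - 85/6) - 32613 = -80/3 - 32613 = -97919/3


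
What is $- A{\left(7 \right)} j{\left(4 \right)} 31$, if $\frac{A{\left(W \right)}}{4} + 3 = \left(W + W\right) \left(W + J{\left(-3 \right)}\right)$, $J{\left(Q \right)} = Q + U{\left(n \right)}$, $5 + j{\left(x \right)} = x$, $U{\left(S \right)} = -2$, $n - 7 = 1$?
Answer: $3100$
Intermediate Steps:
$n = 8$ ($n = 7 + 1 = 8$)
$j{\left(x \right)} = -5 + x$
$J{\left(Q \right)} = -2 + Q$ ($J{\left(Q \right)} = Q - 2 = -2 + Q$)
$A{\left(W \right)} = -12 + 8 W \left(-5 + W\right)$ ($A{\left(W \right)} = -12 + 4 \left(W + W\right) \left(W - 5\right) = -12 + 4 \cdot 2 W \left(W - 5\right) = -12 + 4 \cdot 2 W \left(-5 + W\right) = -12 + 8 W \left(-5 + W\right)$)
$- A{\left(7 \right)} j{\left(4 \right)} 31 = - \left(-12 - 280 + 8 \cdot 7^{2}\right) \left(-5 + 4\right) 31 = - \left(-12 - 280 + 8 \cdot 49\right) \left(-1\right) 31 = - \left(-12 - 280 + 392\right) \left(-1\right) 31 = - 100 \left(-1\right) 31 = - \left(-100\right) 31 = \left(-1\right) \left(-3100\right) = 3100$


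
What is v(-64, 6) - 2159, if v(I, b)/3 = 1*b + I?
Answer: -2333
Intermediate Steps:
v(I, b) = 3*I + 3*b (v(I, b) = 3*(1*b + I) = 3*(b + I) = 3*(I + b) = 3*I + 3*b)
v(-64, 6) - 2159 = (3*(-64) + 3*6) - 2159 = (-192 + 18) - 2159 = -174 - 2159 = -2333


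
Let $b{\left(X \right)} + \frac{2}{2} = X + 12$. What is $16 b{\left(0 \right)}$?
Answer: $176$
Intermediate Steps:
$b{\left(X \right)} = 11 + X$ ($b{\left(X \right)} = -1 + \left(X + 12\right) = -1 + \left(12 + X\right) = 11 + X$)
$16 b{\left(0 \right)} = 16 \left(11 + 0\right) = 16 \cdot 11 = 176$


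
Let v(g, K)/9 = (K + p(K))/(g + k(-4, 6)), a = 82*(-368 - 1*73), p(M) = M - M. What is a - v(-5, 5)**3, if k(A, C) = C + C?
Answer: -12494691/343 ≈ -36428.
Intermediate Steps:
p(M) = 0
k(A, C) = 2*C
a = -36162 (a = 82*(-368 - 73) = 82*(-441) = -36162)
v(g, K) = 9*K/(12 + g) (v(g, K) = 9*((K + 0)/(g + 2*6)) = 9*(K/(g + 12)) = 9*(K/(12 + g)) = 9*K/(12 + g))
a - v(-5, 5)**3 = -36162 - (9*5/(12 - 5))**3 = -36162 - (9*5/7)**3 = -36162 - (9*5*(1/7))**3 = -36162 - (45/7)**3 = -36162 - 1*91125/343 = -36162 - 91125/343 = -12494691/343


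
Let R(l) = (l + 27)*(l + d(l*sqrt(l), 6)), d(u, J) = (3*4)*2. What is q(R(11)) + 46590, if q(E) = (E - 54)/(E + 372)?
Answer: 39648728/851 ≈ 46591.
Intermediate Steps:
d(u, J) = 24 (d(u, J) = 12*2 = 24)
R(l) = (24 + l)*(27 + l) (R(l) = (l + 27)*(l + 24) = (27 + l)*(24 + l) = (24 + l)*(27 + l))
q(E) = (-54 + E)/(372 + E)
q(R(11)) + 46590 = (-54 + (648 + 11**2 + 51*11))/(372 + (648 + 11**2 + 51*11)) + 46590 = (-54 + (648 + 121 + 561))/(372 + (648 + 121 + 561)) + 46590 = (-54 + 1330)/(372 + 1330) + 46590 = 1276/1702 + 46590 = (1/1702)*1276 + 46590 = 638/851 + 46590 = 39648728/851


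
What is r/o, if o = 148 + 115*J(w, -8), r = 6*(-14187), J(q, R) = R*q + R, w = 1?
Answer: 4729/94 ≈ 50.309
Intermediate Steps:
J(q, R) = R + R*q
r = -85122
o = -1692 (o = 148 + 115*(-8*(1 + 1)) = 148 + 115*(-8*2) = 148 + 115*(-16) = 148 - 1840 = -1692)
r/o = -85122/(-1692) = -85122*(-1/1692) = 4729/94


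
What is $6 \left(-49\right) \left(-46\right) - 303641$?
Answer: $-290117$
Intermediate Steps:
$6 \left(-49\right) \left(-46\right) - 303641 = \left(-294\right) \left(-46\right) - 303641 = 13524 - 303641 = -290117$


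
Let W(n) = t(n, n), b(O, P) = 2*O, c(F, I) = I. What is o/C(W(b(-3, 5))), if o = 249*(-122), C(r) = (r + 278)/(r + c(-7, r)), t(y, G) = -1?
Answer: 60756/277 ≈ 219.34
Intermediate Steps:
W(n) = -1
C(r) = (278 + r)/(2*r) (C(r) = (r + 278)/(r + r) = (278 + r)/((2*r)) = (278 + r)*(1/(2*r)) = (278 + r)/(2*r))
o = -30378
o/C(W(b(-3, 5))) = -30378*(-2/(278 - 1)) = -30378/((½)*(-1)*277) = -30378/(-277/2) = -30378*(-2/277) = 60756/277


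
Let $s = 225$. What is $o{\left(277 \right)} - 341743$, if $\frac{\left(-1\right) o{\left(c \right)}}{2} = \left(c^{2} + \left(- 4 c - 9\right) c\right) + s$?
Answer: $123167$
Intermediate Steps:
$o{\left(c \right)} = -450 - 2 c^{2} - 2 c \left(-9 - 4 c\right)$ ($o{\left(c \right)} = - 2 \left(\left(c^{2} + \left(- 4 c - 9\right) c\right) + 225\right) = - 2 \left(\left(c^{2} + \left(-9 - 4 c\right) c\right) + 225\right) = - 2 \left(\left(c^{2} + c \left(-9 - 4 c\right)\right) + 225\right) = - 2 \left(225 + c^{2} + c \left(-9 - 4 c\right)\right) = -450 - 2 c^{2} - 2 c \left(-9 - 4 c\right)$)
$o{\left(277 \right)} - 341743 = \left(-450 + 6 \cdot 277^{2} + 18 \cdot 277\right) - 341743 = \left(-450 + 6 \cdot 76729 + 4986\right) - 341743 = \left(-450 + 460374 + 4986\right) - 341743 = 464910 - 341743 = 123167$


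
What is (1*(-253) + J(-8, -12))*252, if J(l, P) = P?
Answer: -66780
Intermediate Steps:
(1*(-253) + J(-8, -12))*252 = (1*(-253) - 12)*252 = (-253 - 12)*252 = -265*252 = -66780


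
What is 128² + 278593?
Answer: 294977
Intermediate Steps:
128² + 278593 = 16384 + 278593 = 294977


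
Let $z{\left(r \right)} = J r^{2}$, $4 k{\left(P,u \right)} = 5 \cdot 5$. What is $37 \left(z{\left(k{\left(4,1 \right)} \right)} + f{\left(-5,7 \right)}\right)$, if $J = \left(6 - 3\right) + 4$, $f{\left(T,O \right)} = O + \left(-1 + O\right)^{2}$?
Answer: $\frac{187331}{16} \approx 11708.0$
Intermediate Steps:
$k{\left(P,u \right)} = \frac{25}{4}$ ($k{\left(P,u \right)} = \frac{5 \cdot 5}{4} = \frac{1}{4} \cdot 25 = \frac{25}{4}$)
$J = 7$ ($J = 3 + 4 = 7$)
$z{\left(r \right)} = 7 r^{2}$
$37 \left(z{\left(k{\left(4,1 \right)} \right)} + f{\left(-5,7 \right)}\right) = 37 \left(7 \left(\frac{25}{4}\right)^{2} + \left(7 + \left(-1 + 7\right)^{2}\right)\right) = 37 \left(7 \cdot \frac{625}{16} + \left(7 + 6^{2}\right)\right) = 37 \left(\frac{4375}{16} + \left(7 + 36\right)\right) = 37 \left(\frac{4375}{16} + 43\right) = 37 \cdot \frac{5063}{16} = \frac{187331}{16}$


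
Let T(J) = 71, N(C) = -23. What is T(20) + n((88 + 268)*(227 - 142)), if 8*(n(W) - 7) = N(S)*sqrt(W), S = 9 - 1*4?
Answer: 78 - 23*sqrt(7565)/4 ≈ -422.12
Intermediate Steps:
S = 5 (S = 9 - 4 = 5)
n(W) = 7 - 23*sqrt(W)/8 (n(W) = 7 + (-23*sqrt(W))/8 = 7 - 23*sqrt(W)/8)
T(20) + n((88 + 268)*(227 - 142)) = 71 + (7 - 23*sqrt(88 + 268)*sqrt(227 - 142)/8) = 71 + (7 - 23*2*sqrt(7565)/8) = 71 + (7 - 23*sqrt(7565)/4) = 78 - 23*sqrt(7565)/4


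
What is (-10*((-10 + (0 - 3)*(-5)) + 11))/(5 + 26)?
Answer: -160/31 ≈ -5.1613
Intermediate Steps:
(-10*((-10 + (0 - 3)*(-5)) + 11))/(5 + 26) = -10*((-10 - 3*(-5)) + 11)/31 = -10*((-10 + 15) + 11)*(1/31) = -10*(5 + 11)*(1/31) = -10*16*(1/31) = -160*1/31 = -160/31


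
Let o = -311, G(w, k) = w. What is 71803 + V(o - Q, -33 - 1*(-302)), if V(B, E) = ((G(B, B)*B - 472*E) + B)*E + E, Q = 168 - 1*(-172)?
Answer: 79745030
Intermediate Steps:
Q = 340 (Q = 168 + 172 = 340)
V(B, E) = E + E*(B + B**2 - 472*E) (V(B, E) = ((B*B - 472*E) + B)*E + E = ((B**2 - 472*E) + B)*E + E = (B + B**2 - 472*E)*E + E = E*(B + B**2 - 472*E) + E = E + E*(B + B**2 - 472*E))
71803 + V(o - Q, -33 - 1*(-302)) = 71803 + (-33 - 1*(-302))*(1 + (-311 - 1*340) + (-311 - 1*340)**2 - 472*(-33 - 1*(-302))) = 71803 + (-33 + 302)*(1 + (-311 - 340) + (-311 - 340)**2 - 472*(-33 + 302)) = 71803 + 269*(1 - 651 + (-651)**2 - 472*269) = 71803 + 269*(1 - 651 + 423801 - 126968) = 71803 + 269*296183 = 71803 + 79673227 = 79745030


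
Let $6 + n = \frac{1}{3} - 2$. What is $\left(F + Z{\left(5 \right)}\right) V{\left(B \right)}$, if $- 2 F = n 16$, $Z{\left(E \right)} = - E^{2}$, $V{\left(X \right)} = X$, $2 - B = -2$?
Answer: $\frac{436}{3} \approx 145.33$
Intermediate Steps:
$B = 4$ ($B = 2 - -2 = 2 + 2 = 4$)
$n = - \frac{23}{3}$ ($n = -6 + \left(\frac{1}{3} - 2\right) = -6 - \frac{5}{3} = - \frac{23}{3} \approx -7.6667$)
$F = \frac{184}{3}$ ($F = - \frac{\left(- \frac{23}{3}\right) 16}{2} = \left(- \frac{1}{2}\right) \left(- \frac{368}{3}\right) = \frac{184}{3} \approx 61.333$)
$\left(F + Z{\left(5 \right)}\right) V{\left(B \right)} = \left(\frac{184}{3} - 5^{2}\right) 4 = \left(\frac{184}{3} - 25\right) 4 = \frac{109}{3} \cdot 4 = \frac{436}{3}$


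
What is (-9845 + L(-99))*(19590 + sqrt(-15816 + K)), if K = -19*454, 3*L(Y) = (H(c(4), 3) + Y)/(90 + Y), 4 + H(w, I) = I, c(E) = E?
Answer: -1735118950/9 - 2922865*I*sqrt(202)/27 ≈ -1.9279e+8 - 1.5386e+6*I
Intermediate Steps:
H(w, I) = -4 + I
L(Y) = (-1 + Y)/(3*(90 + Y)) (L(Y) = (((-4 + 3) + Y)/(90 + Y))/3 = ((-1 + Y)/(90 + Y))/3 = (-1 + Y)/(3*(90 + Y)))
K = -8626
(-9845 + L(-99))*(19590 + sqrt(-15816 + K)) = (-9845 + (-1 - 99)/(3*(90 - 99)))*(19590 + sqrt(-15816 - 8626)) = (-9845 + (1/3)*(-100)/(-9))*(19590 + sqrt(-24442)) = (-9845 + (1/3)*(-1/9)*(-100))*(19590 + 11*I*sqrt(202)) = (-9845 + 100/27)*(19590 + 11*I*sqrt(202)) = -265715*(19590 + 11*I*sqrt(202))/27 = -1735118950/9 - 2922865*I*sqrt(202)/27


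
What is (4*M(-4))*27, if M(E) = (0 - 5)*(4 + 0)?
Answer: -2160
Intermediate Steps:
M(E) = -20 (M(E) = -5*4 = -20)
(4*M(-4))*27 = (4*(-20))*27 = -80*27 = -2160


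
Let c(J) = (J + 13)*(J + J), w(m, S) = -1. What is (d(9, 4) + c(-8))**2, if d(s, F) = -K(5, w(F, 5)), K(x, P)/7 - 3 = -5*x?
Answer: 5476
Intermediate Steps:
K(x, P) = 21 - 35*x (K(x, P) = 21 + 7*(-5*x) = 21 - 35*x)
c(J) = 2*J*(13 + J) (c(J) = (13 + J)*(2*J) = 2*J*(13 + J))
d(s, F) = 154 (d(s, F) = -(21 - 35*5) = -(21 - 175) = -1*(-154) = 154)
(d(9, 4) + c(-8))**2 = (154 + 2*(-8)*(13 - 8))**2 = (154 + 2*(-8)*5)**2 = (154 - 80)**2 = 74**2 = 5476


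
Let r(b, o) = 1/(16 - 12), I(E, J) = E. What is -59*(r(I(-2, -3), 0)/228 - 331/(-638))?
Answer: -8924045/290928 ≈ -30.674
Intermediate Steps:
r(b, o) = 1/4
-59*(r(I(-2, -3), 0)/228 - 331/(-638)) = -59*((1/4)/228 - 331/(-638)) = -59*((1/4)*(1/228) - 331*(-1/638)) = -59*(1/912 + 331/638) = -59*151255/290928 = -8924045/290928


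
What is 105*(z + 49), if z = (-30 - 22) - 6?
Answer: -945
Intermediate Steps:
z = -58 (z = -52 - 6 = -58)
105*(z + 49) = 105*(-58 + 49) = 105*(-9) = -945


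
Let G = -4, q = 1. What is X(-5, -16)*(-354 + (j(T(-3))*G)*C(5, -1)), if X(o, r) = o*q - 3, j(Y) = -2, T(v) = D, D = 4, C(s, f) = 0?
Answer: 2832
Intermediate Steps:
T(v) = 4
X(o, r) = -3 + o (X(o, r) = o*1 - 3 = o - 3 = -3 + o)
X(-5, -16)*(-354 + (j(T(-3))*G)*C(5, -1)) = (-3 - 5)*(-354 - 2*(-4)*0) = -8*(-354 + 8*0) = -8*(-354 + 0) = -8*(-354) = 2832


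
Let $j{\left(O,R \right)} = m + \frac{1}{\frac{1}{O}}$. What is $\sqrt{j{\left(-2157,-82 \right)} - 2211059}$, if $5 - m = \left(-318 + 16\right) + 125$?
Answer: $i \sqrt{2213034} \approx 1487.6 i$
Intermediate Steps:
$m = 182$ ($m = 5 - \left(\left(-318 + 16\right) + 125\right) = 5 - \left(-302 + 125\right) = 5 - -177 = 5 + 177 = 182$)
$j{\left(O,R \right)} = 182 + O$ ($j{\left(O,R \right)} = 182 + \frac{1}{\frac{1}{O}} = 182 + O$)
$\sqrt{j{\left(-2157,-82 \right)} - 2211059} = \sqrt{\left(182 - 2157\right) - 2211059} = \sqrt{-1975 - 2211059} = \sqrt{-2213034} = i \sqrt{2213034}$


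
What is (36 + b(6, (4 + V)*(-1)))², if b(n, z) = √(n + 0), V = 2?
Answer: (36 + √6)² ≈ 1478.4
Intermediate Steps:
b(n, z) = √n
(36 + b(6, (4 + V)*(-1)))² = (36 + √6)²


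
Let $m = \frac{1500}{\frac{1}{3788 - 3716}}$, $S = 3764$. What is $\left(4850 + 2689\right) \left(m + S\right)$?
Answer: $842588796$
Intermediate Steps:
$m = 108000$ ($m = \frac{1500}{\frac{1}{72}} = 1500 \frac{1}{\frac{1}{72}} = 1500 \cdot 72 = 108000$)
$\left(4850 + 2689\right) \left(m + S\right) = \left(4850 + 2689\right) \left(108000 + 3764\right) = 7539 \cdot 111764 = 842588796$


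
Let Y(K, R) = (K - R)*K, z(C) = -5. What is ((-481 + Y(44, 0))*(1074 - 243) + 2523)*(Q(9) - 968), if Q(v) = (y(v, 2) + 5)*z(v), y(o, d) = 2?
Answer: -1215262884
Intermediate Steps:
Q(v) = -35 (Q(v) = (2 + 5)*(-5) = 7*(-5) = -35)
Y(K, R) = K*(K - R)
((-481 + Y(44, 0))*(1074 - 243) + 2523)*(Q(9) - 968) = ((-481 + 44*(44 - 1*0))*(1074 - 243) + 2523)*(-35 - 968) = ((-481 + 44*(44 + 0))*831 + 2523)*(-1003) = ((-481 + 44*44)*831 + 2523)*(-1003) = ((-481 + 1936)*831 + 2523)*(-1003) = (1455*831 + 2523)*(-1003) = (1209105 + 2523)*(-1003) = 1211628*(-1003) = -1215262884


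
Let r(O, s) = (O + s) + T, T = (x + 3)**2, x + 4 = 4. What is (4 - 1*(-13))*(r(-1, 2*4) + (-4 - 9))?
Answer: 51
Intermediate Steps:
x = 0 (x = -4 + 4 = 0)
T = 9 (T = (0 + 3)**2 = 3**2 = 9)
r(O, s) = 9 + O + s (r(O, s) = (O + s) + 9 = 9 + O + s)
(4 - 1*(-13))*(r(-1, 2*4) + (-4 - 9)) = (4 - 1*(-13))*((9 - 1 + 2*4) + (-4 - 9)) = (4 + 13)*((9 - 1 + 8) - 13) = 17*(16 - 13) = 17*3 = 51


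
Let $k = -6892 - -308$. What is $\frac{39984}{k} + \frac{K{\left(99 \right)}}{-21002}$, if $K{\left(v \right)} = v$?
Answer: $- \frac{105049473}{17284646} \approx -6.0776$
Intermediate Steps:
$k = -6584$ ($k = -6892 + 308 = -6584$)
$\frac{39984}{k} + \frac{K{\left(99 \right)}}{-21002} = \frac{39984}{-6584} + \frac{99}{-21002} = 39984 \left(- \frac{1}{6584}\right) + 99 \left(- \frac{1}{21002}\right) = - \frac{4998}{823} - \frac{99}{21002} = - \frac{105049473}{17284646}$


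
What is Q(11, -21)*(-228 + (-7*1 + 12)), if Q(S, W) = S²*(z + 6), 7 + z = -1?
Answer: 53966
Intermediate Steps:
z = -8 (z = -7 - 1 = -8)
Q(S, W) = -2*S² (Q(S, W) = S²*(-8 + 6) = S²*(-2) = -2*S²)
Q(11, -21)*(-228 + (-7*1 + 12)) = (-2*11²)*(-228 + (-7*1 + 12)) = (-2*121)*(-228 + (-7 + 12)) = -242*(-228 + 5) = -242*(-223) = 53966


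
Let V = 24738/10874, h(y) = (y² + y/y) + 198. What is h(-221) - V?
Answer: 266618111/5437 ≈ 49038.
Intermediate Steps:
h(y) = 199 + y² (h(y) = (y² + 1) + 198 = (1 + y²) + 198 = 199 + y²)
V = 12369/5437 (V = 24738*(1/10874) = 12369/5437 ≈ 2.2750)
h(-221) - V = (199 + (-221)²) - 1*12369/5437 = (199 + 48841) - 12369/5437 = 49040 - 12369/5437 = 266618111/5437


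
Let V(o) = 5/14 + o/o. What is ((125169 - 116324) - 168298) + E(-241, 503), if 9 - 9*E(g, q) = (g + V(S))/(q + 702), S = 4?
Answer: -4841918761/30366 ≈ -1.5945e+5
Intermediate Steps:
V(o) = 19/14 (V(o) = 5*(1/14) + 1 = 5/14 + 1 = 19/14)
E(g, q) = 1 - (19/14 + g)/(9*(702 + q)) (E(g, q) = 1 - (g + 19/14)/(9*(q + 702)) = 1 - (19/14 + g)/(9*(702 + q)))
((125169 - 116324) - 168298) + E(-241, 503) = ((125169 - 116324) - 168298) + (88433/126 + 503 - 1/9*(-241))/(702 + 503) = (8845 - 168298) + (88433/126 + 503 + 241/9)/1205 = -159453 + (1/1205)*(155185/126) = -159453 + 31037/30366 = -4841918761/30366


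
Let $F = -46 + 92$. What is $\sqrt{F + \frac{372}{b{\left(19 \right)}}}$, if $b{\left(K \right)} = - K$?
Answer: $\frac{\sqrt{9538}}{19} \approx 5.1401$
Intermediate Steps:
$F = 46$
$\sqrt{F + \frac{372}{b{\left(19 \right)}}} = \sqrt{46 + \frac{372}{\left(-1\right) 19}} = \sqrt{46 + \frac{372}{-19}} = \sqrt{46 + 372 \left(- \frac{1}{19}\right)} = \sqrt{46 - \frac{372}{19}} = \sqrt{\frac{502}{19}} = \frac{\sqrt{9538}}{19}$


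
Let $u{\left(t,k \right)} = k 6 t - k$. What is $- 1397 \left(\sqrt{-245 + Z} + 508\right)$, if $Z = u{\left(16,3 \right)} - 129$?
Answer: $-709676 - 1397 i \sqrt{89} \approx -7.0968 \cdot 10^{5} - 13179.0 i$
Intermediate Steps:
$u{\left(t,k \right)} = - k + 6 k t$ ($u{\left(t,k \right)} = 6 k t - k = - k + 6 k t$)
$Z = 156$ ($Z = 3 \left(-1 + 6 \cdot 16\right) - 129 = 3 \left(-1 + 96\right) - 129 = 3 \cdot 95 - 129 = 285 - 129 = 156$)
$- 1397 \left(\sqrt{-245 + Z} + 508\right) = - 1397 \left(\sqrt{-245 + 156} + 508\right) = - 1397 \left(\sqrt{-89} + 508\right) = - 1397 \left(i \sqrt{89} + 508\right) = - 1397 \left(508 + i \sqrt{89}\right) = -709676 - 1397 i \sqrt{89}$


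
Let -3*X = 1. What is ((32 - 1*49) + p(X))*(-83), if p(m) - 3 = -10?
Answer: 1992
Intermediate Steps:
X = -⅓ (X = -⅓*1 = -⅓ ≈ -0.33333)
p(m) = -7 (p(m) = 3 - 10 = -7)
((32 - 1*49) + p(X))*(-83) = ((32 - 1*49) - 7)*(-83) = ((32 - 49) - 7)*(-83) = (-17 - 7)*(-83) = -24*(-83) = 1992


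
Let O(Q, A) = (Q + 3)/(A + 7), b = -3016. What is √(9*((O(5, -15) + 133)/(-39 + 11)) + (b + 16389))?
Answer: √653198/7 ≈ 115.46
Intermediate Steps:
O(Q, A) = (3 + Q)/(7 + A)
√(9*((O(5, -15) + 133)/(-39 + 11)) + (b + 16389)) = √(9*(((3 + 5)/(7 - 15) + 133)/(-39 + 11)) + (-3016 + 16389)) = √(9*((8/(-8) + 133)/(-28)) + 13373) = √(9*((-⅛*8 + 133)*(-1/28)) + 13373) = √(9*((-1 + 133)*(-1/28)) + 13373) = √(9*(132*(-1/28)) + 13373) = √(9*(-33/7) + 13373) = √(-297/7 + 13373) = √(93314/7) = √653198/7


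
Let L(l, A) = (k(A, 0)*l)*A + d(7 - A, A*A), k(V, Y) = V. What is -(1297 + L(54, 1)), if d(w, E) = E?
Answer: -1352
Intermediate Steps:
L(l, A) = A² + l*A² (L(l, A) = (A*l)*A + A*A = l*A² + A² = A² + l*A²)
-(1297 + L(54, 1)) = -(1297 + 1²*(1 + 54)) = -(1297 + 1*55) = -(1297 + 55) = -1*1352 = -1352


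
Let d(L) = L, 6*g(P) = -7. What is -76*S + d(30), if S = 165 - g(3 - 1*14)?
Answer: -37796/3 ≈ -12599.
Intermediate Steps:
g(P) = -7/6 (g(P) = (⅙)*(-7) = -7/6)
S = 997/6 (S = 165 - 1*(-7/6) = 165 + 7/6 = 997/6 ≈ 166.17)
-76*S + d(30) = -76*997/6 + 30 = -37886/3 + 30 = -37796/3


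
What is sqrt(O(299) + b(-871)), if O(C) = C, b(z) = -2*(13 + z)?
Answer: sqrt(2015) ≈ 44.889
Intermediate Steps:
b(z) = -26 - 2*z
sqrt(O(299) + b(-871)) = sqrt(299 + (-26 - 2*(-871))) = sqrt(299 + (-26 + 1742)) = sqrt(299 + 1716) = sqrt(2015)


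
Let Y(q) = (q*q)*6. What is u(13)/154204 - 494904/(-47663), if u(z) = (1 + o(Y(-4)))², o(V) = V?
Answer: 76764637583/7349825252 ≈ 10.444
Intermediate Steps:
Y(q) = 6*q² (Y(q) = q²*6 = 6*q²)
u(z) = 9409 (u(z) = (1 + 6*(-4)²)² = (1 + 6*16)² = (1 + 96)² = 97² = 9409)
u(13)/154204 - 494904/(-47663) = 9409/154204 - 494904/(-47663) = 9409*(1/154204) - 494904*(-1/47663) = 9409/154204 + 494904/47663 = 76764637583/7349825252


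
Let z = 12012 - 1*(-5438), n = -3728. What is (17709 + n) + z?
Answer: 31431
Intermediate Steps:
z = 17450 (z = 12012 + 5438 = 17450)
(17709 + n) + z = (17709 - 3728) + 17450 = 13981 + 17450 = 31431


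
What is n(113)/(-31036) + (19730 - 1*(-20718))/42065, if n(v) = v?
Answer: 1250590783/1305529340 ≈ 0.95792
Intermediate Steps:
n(113)/(-31036) + (19730 - 1*(-20718))/42065 = 113/(-31036) + (19730 - 1*(-20718))/42065 = 113*(-1/31036) + (19730 + 20718)*(1/42065) = -113/31036 + 40448*(1/42065) = -113/31036 + 40448/42065 = 1250590783/1305529340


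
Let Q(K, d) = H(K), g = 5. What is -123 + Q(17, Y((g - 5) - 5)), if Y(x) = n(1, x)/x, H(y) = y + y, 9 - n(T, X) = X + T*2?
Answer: -89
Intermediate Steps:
n(T, X) = 9 - X - 2*T (n(T, X) = 9 - (X + T*2) = 9 - (X + 2*T) = 9 + (-X - 2*T) = 9 - X - 2*T)
H(y) = 2*y
Y(x) = (7 - x)/x (Y(x) = (9 - x - 2*1)/x = (9 - x - 2)/x = (7 - x)/x)
Q(K, d) = 2*K
-123 + Q(17, Y((g - 5) - 5)) = -123 + 2*17 = -123 + 34 = -89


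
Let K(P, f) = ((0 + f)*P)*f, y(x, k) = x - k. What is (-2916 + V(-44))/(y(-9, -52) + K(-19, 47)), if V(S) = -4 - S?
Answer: 719/10482 ≈ 0.068594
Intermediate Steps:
K(P, f) = P*f² (K(P, f) = (f*P)*f = (P*f)*f = P*f²)
(-2916 + V(-44))/(y(-9, -52) + K(-19, 47)) = (-2916 + (-4 - 1*(-44)))/((-9 - 1*(-52)) - 19*47²) = (-2916 + (-4 + 44))/((-9 + 52) - 19*2209) = (-2916 + 40)/(43 - 41971) = -2876/(-41928) = -2876*(-1/41928) = 719/10482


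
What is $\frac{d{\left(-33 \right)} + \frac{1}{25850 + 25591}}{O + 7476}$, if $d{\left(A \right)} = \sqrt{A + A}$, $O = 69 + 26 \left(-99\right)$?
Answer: $\frac{1}{255713211} + \frac{i \sqrt{66}}{4971} \approx 3.9106 \cdot 10^{-9} + 0.0016343 i$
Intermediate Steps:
$O = -2505$ ($O = 69 - 2574 = -2505$)
$d{\left(A \right)} = \sqrt{2} \sqrt{A}$ ($d{\left(A \right)} = \sqrt{2 A} = \sqrt{2} \sqrt{A}$)
$\frac{d{\left(-33 \right)} + \frac{1}{25850 + 25591}}{O + 7476} = \frac{\sqrt{2} \sqrt{-33} + \frac{1}{25850 + 25591}}{-2505 + 7476} = \frac{\sqrt{2} i \sqrt{33} + \frac{1}{51441}}{4971} = \left(i \sqrt{66} + \frac{1}{51441}\right) \frac{1}{4971} = \left(\frac{1}{51441} + i \sqrt{66}\right) \frac{1}{4971} = \frac{1}{255713211} + \frac{i \sqrt{66}}{4971}$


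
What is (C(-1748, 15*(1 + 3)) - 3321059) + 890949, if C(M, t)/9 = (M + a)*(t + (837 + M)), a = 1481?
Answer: -385157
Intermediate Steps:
C(M, t) = 9*(1481 + M)*(837 + M + t) (C(M, t) = 9*((M + 1481)*(t + (837 + M))) = 9*((1481 + M)*(837 + M + t)) = 9*(1481 + M)*(837 + M + t))
(C(-1748, 15*(1 + 3)) - 3321059) + 890949 = ((11156373 + 9*(-1748)² + 13329*(15*(1 + 3)) + 20862*(-1748) + 9*(-1748)*(15*(1 + 3))) - 3321059) + 890949 = ((11156373 + 9*3055504 + 13329*(15*4) - 36466776 + 9*(-1748)*(15*4)) - 3321059) + 890949 = ((11156373 + 27499536 + 13329*60 - 36466776 + 9*(-1748)*60) - 3321059) + 890949 = ((11156373 + 27499536 + 799740 - 36466776 - 943920) - 3321059) + 890949 = (2044953 - 3321059) + 890949 = -1276106 + 890949 = -385157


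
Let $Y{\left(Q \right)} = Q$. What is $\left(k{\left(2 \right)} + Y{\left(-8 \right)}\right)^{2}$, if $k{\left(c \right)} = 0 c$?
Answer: $64$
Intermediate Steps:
$k{\left(c \right)} = 0$
$\left(k{\left(2 \right)} + Y{\left(-8 \right)}\right)^{2} = \left(0 - 8\right)^{2} = \left(-8\right)^{2} = 64$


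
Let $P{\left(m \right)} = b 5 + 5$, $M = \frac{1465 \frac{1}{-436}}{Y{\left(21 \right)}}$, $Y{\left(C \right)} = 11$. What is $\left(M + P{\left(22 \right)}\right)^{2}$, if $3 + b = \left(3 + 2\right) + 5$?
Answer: $\frac{36242640625}{23001616} \approx 1575.7$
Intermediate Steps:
$b = 7$ ($b = -3 + \left(\left(3 + 2\right) + 5\right) = -3 + \left(5 + 5\right) = -3 + 10 = 7$)
$M = - \frac{1465}{4796}$ ($M = \frac{1465 \frac{1}{-436}}{11} = 1465 \left(- \frac{1}{436}\right) \frac{1}{11} = \left(- \frac{1465}{436}\right) \frac{1}{11} = - \frac{1465}{4796} \approx -0.30546$)
$P{\left(m \right)} = 40$ ($P{\left(m \right)} = 7 \cdot 5 + 5 = 35 + 5 = 40$)
$\left(M + P{\left(22 \right)}\right)^{2} = \left(- \frac{1465}{4796} + 40\right)^{2} = \left(\frac{190375}{4796}\right)^{2} = \frac{36242640625}{23001616}$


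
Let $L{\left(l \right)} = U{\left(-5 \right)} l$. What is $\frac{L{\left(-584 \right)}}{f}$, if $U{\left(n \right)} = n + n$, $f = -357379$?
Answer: $- \frac{5840}{357379} \approx -0.016341$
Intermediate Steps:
$U{\left(n \right)} = 2 n$
$L{\left(l \right)} = - 10 l$ ($L{\left(l \right)} = 2 \left(-5\right) l = - 10 l$)
$\frac{L{\left(-584 \right)}}{f} = \frac{\left(-10\right) \left(-584\right)}{-357379} = 5840 \left(- \frac{1}{357379}\right) = - \frac{5840}{357379}$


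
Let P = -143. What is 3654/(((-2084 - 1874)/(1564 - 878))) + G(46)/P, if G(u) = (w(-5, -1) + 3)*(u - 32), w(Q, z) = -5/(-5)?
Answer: -179335870/282997 ≈ -633.70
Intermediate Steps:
w(Q, z) = 1 (w(Q, z) = -5*(-⅕) = 1)
G(u) = -128 + 4*u (G(u) = (1 + 3)*(u - 32) = 4*(-32 + u) = -128 + 4*u)
3654/(((-2084 - 1874)/(1564 - 878))) + G(46)/P = 3654/(((-2084 - 1874)/(1564 - 878))) + (-128 + 4*46)/(-143) = 3654/((-3958/686)) + (-128 + 184)*(-1/143) = 3654/((-3958*1/686)) + 56*(-1/143) = 3654/(-1979/343) - 56/143 = 3654*(-343/1979) - 56/143 = -1253322/1979 - 56/143 = -179335870/282997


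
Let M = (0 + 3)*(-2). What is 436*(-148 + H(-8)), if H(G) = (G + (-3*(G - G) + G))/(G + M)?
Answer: -448208/7 ≈ -64030.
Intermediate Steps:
M = -6 (M = 3*(-2) = -6)
H(G) = 2*G/(-6 + G) (H(G) = (G + (-3*(G - G) + G))/(G - 6) = (G + (-3*0 + G))/(-6 + G) = (G + (0 + G))/(-6 + G) = (G + G)/(-6 + G) = (2*G)/(-6 + G) = 2*G/(-6 + G))
436*(-148 + H(-8)) = 436*(-148 + 2*(-8)/(-6 - 8)) = 436*(-148 + 2*(-8)/(-14)) = 436*(-148 + 2*(-8)*(-1/14)) = 436*(-148 + 8/7) = 436*(-1028/7) = -448208/7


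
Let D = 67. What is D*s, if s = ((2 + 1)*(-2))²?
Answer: 2412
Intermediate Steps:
s = 36 (s = (3*(-2))² = (-6)² = 36)
D*s = 67*36 = 2412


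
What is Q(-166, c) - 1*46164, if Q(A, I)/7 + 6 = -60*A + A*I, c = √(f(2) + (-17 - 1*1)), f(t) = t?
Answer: 23514 - 4648*I ≈ 23514.0 - 4648.0*I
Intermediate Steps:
c = 4*I (c = √(2 + (-17 - 1*1)) = √(2 + (-17 - 1)) = √(2 - 18) = √(-16) = 4*I ≈ 4.0*I)
Q(A, I) = -42 - 420*A + 7*A*I (Q(A, I) = -42 + 7*(-60*A + A*I) = -42 + (-420*A + 7*A*I) = -42 - 420*A + 7*A*I)
Q(-166, c) - 1*46164 = (-42 - 420*(-166) + 7*(-166)*(4*I)) - 1*46164 = (-42 + 69720 - 4648*I) - 46164 = (69678 - 4648*I) - 46164 = 23514 - 4648*I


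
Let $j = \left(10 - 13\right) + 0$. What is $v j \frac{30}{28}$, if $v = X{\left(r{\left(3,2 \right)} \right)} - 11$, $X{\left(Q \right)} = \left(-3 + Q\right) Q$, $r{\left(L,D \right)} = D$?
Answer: $\frac{585}{14} \approx 41.786$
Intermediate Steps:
$X{\left(Q \right)} = Q \left(-3 + Q\right)$
$j = -3$ ($j = -3 + 0 = -3$)
$v = -13$ ($v = 2 \left(-3 + 2\right) - 11 = 2 \left(-1\right) - 11 = -2 - 11 = -13$)
$v j \frac{30}{28} = \left(-13\right) \left(-3\right) \frac{30}{28} = 39 \cdot 30 \cdot \frac{1}{28} = 39 \cdot \frac{15}{14} = \frac{585}{14}$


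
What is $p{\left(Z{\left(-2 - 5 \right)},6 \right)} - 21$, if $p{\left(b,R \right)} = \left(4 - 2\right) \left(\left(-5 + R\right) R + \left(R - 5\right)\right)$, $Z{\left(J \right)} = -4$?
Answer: $-7$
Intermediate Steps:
$p{\left(b,R \right)} = -10 + 2 R + 2 R \left(-5 + R\right)$ ($p{\left(b,R \right)} = 2 \left(R \left(-5 + R\right) + \left(-5 + R\right)\right) = 2 \left(-5 + R + R \left(-5 + R\right)\right) = -10 + 2 R + 2 R \left(-5 + R\right)$)
$p{\left(Z{\left(-2 - 5 \right)},6 \right)} - 21 = \left(-10 - 48 + 2 \cdot 6^{2}\right) - 21 = \left(-10 - 48 + 2 \cdot 36\right) - 21 = \left(-10 - 48 + 72\right) - 21 = 14 - 21 = -7$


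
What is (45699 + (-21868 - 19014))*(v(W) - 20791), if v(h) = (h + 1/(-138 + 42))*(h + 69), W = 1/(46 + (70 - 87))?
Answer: -4042542109157/40368 ≈ -1.0014e+8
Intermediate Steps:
W = 1/29 (W = 1/(46 - 17) = 1/29 ≈ 0.034483)
v(h) = (69 + h)*(-1/96 + h) (v(h) = (h + 1/(-96))*(69 + h) = (h - 1/96)*(69 + h) = (-1/96 + h)*(69 + h) = (69 + h)*(-1/96 + h))
(45699 + (-21868 - 19014))*(v(W) - 20791) = (45699 + (-21868 - 19014))*((-23/32 + (1/29)**2 + (6623/96)*(1/29)) - 20791) = (45699 - 40882)*((-23/32 + 1/841 + 6623/2784) - 20791) = 4817*(67067/40368 - 20791) = 4817*(-839224021/40368) = -4042542109157/40368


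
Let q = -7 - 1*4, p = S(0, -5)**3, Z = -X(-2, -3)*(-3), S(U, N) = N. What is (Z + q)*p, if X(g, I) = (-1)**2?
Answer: 1000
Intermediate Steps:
X(g, I) = 1
Z = 3 (Z = -1*1*(-3) = -1*(-3) = 3)
p = -125 (p = (-5)**3 = -125)
q = -11 (q = -7 - 4 = -11)
(Z + q)*p = (3 - 11)*(-125) = -8*(-125) = 1000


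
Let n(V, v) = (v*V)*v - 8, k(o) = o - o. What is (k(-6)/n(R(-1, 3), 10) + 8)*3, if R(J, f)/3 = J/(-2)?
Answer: 24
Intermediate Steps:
k(o) = 0
R(J, f) = -3*J/2 (R(J, f) = 3*(J/(-2)) = 3*(J*(-1/2)) = 3*(-J/2) = -3*J/2)
n(V, v) = -8 + V*v**2 (n(V, v) = (V*v)*v - 8 = V*v**2 - 8 = -8 + V*v**2)
(k(-6)/n(R(-1, 3), 10) + 8)*3 = (0/(-8 - 3/2*(-1)*10**2) + 8)*3 = (0/(-8 + (3/2)*100) + 8)*3 = (0/(-8 + 150) + 8)*3 = (0/142 + 8)*3 = (0*(1/142) + 8)*3 = (0 + 8)*3 = 8*3 = 24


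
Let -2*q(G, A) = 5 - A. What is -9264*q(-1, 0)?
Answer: 23160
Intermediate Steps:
q(G, A) = -5/2 + A/2 (q(G, A) = -(5 - A)/2 = -5/2 + A/2)
-9264*q(-1, 0) = -9264*(-5/2 + (1/2)*0) = -9264*(-5/2 + 0) = -9264*(-5/2) = 23160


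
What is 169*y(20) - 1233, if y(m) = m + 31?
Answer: 7386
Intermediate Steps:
y(m) = 31 + m
169*y(20) - 1233 = 169*(31 + 20) - 1233 = 169*51 - 1233 = 8619 - 1233 = 7386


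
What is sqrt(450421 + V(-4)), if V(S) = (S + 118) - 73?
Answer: sqrt(450462) ≈ 671.17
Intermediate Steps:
V(S) = 45 + S (V(S) = (118 + S) - 73 = 45 + S)
sqrt(450421 + V(-4)) = sqrt(450421 + (45 - 4)) = sqrt(450421 + 41) = sqrt(450462)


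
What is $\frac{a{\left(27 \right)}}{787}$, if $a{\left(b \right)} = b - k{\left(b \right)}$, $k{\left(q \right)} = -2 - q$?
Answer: $\frac{56}{787} \approx 0.071156$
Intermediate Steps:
$a{\left(b \right)} = 2 + 2 b$ ($a{\left(b \right)} = b - \left(-2 - b\right) = b + \left(2 + b\right) = 2 + 2 b$)
$\frac{a{\left(27 \right)}}{787} = \frac{2 + 2 \cdot 27}{787} = \left(2 + 54\right) \frac{1}{787} = 56 \cdot \frac{1}{787} = \frac{56}{787}$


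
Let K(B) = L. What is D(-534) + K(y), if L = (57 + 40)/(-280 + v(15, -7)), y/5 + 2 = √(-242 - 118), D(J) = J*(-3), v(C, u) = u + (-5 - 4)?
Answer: 474095/296 ≈ 1601.7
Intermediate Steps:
v(C, u) = -9 + u (v(C, u) = u - 9 = -9 + u)
D(J) = -3*J
y = -10 + 30*I*√10 (y = -10 + 5*√(-242 - 118) = -10 + 5*√(-360) = -10 + 5*(6*I*√10) = -10 + 30*I*√10 ≈ -10.0 + 94.868*I)
L = -97/296 (L = (57 + 40)/(-280 + (-9 - 7)) = 97/(-280 - 16) = 97/(-296) = 97*(-1/296) = -97/296 ≈ -0.32770)
K(B) = -97/296
D(-534) + K(y) = -3*(-534) - 97/296 = 1602 - 97/296 = 474095/296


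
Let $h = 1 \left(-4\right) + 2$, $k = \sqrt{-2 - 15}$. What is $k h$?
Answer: $- 2 i \sqrt{17} \approx - 8.2462 i$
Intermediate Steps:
$k = i \sqrt{17}$ ($k = \sqrt{-17} = i \sqrt{17} \approx 4.1231 i$)
$h = -2$ ($h = -4 + 2 = -2$)
$k h = i \sqrt{17} \left(-2\right) = - 2 i \sqrt{17}$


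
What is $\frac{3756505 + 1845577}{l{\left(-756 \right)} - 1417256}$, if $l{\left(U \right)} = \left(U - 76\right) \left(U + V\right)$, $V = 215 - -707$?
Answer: $- \frac{2801041}{777684} \approx -3.6018$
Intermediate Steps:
$V = 922$ ($V = 215 + 707 = 922$)
$l{\left(U \right)} = \left(-76 + U\right) \left(922 + U\right)$ ($l{\left(U \right)} = \left(U - 76\right) \left(U + 922\right) = \left(-76 + U\right) \left(922 + U\right)$)
$\frac{3756505 + 1845577}{l{\left(-756 \right)} - 1417256} = \frac{3756505 + 1845577}{\left(-70072 + \left(-756\right)^{2} + 846 \left(-756\right)\right) - 1417256} = \frac{5602082}{\left(-70072 + 571536 - 639576\right) - 1417256} = \frac{5602082}{-138112 - 1417256} = \frac{5602082}{-1555368} = 5602082 \left(- \frac{1}{1555368}\right) = - \frac{2801041}{777684}$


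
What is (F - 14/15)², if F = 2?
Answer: 256/225 ≈ 1.1378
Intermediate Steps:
(F - 14/15)² = (2 - 14/15)² = (16/15)² = 256/225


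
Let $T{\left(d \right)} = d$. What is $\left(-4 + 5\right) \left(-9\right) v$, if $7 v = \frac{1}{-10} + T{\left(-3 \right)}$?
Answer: $\frac{279}{70} \approx 3.9857$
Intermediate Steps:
$v = - \frac{31}{70}$ ($v = \frac{\frac{1}{-10} - 3}{7} = \frac{- \frac{1}{10} - 3}{7} = \frac{1}{7} \left(- \frac{31}{10}\right) = - \frac{31}{70} \approx -0.44286$)
$\left(-4 + 5\right) \left(-9\right) v = \left(-4 + 5\right) \left(-9\right) \left(- \frac{31}{70}\right) = 1 \left(-9\right) \left(- \frac{31}{70}\right) = \left(-9\right) \left(- \frac{31}{70}\right) = \frac{279}{70}$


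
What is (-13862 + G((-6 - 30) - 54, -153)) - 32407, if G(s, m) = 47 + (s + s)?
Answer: -46402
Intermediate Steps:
G(s, m) = 47 + 2*s
(-13862 + G((-6 - 30) - 54, -153)) - 32407 = (-13862 + (47 + 2*((-6 - 30) - 54))) - 32407 = (-13862 + (47 + 2*(-36 - 54))) - 32407 = (-13862 + (47 + 2*(-90))) - 32407 = (-13862 + (47 - 180)) - 32407 = (-13862 - 133) - 32407 = -13995 - 32407 = -46402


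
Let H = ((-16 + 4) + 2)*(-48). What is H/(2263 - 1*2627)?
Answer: -120/91 ≈ -1.3187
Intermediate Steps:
H = 480 (H = (-12 + 2)*(-48) = -10*(-48) = 480)
H/(2263 - 1*2627) = 480/(2263 - 1*2627) = 480/(2263 - 2627) = 480/(-364) = 480*(-1/364) = -120/91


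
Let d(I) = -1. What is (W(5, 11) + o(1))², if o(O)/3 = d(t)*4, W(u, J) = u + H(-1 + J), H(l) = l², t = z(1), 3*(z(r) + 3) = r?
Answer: 8649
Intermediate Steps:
z(r) = -3 + r/3
t = -8/3 (t = -3 + (⅓)*1 = -3 + ⅓ = -8/3 ≈ -2.6667)
W(u, J) = u + (-1 + J)²
o(O) = -12 (o(O) = 3*(-1*4) = 3*(-4) = -12)
(W(5, 11) + o(1))² = ((5 + (-1 + 11)²) - 12)² = ((5 + 10²) - 12)² = ((5 + 100) - 12)² = (105 - 12)² = 93² = 8649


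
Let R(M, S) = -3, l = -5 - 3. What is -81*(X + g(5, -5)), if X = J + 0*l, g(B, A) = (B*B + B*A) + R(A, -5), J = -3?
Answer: 486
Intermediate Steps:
l = -8
g(B, A) = -3 + B² + A*B (g(B, A) = (B*B + B*A) - 3 = (B² + A*B) - 3 = -3 + B² + A*B)
X = -3 (X = -3 + 0*(-8) = -3 + 0 = -3)
-81*(X + g(5, -5)) = -81*(-3 + (-3 + 5² - 5*5)) = -81*(-3 + (-3 + 25 - 25)) = -81*(-3 - 3) = -81*(-6) = 486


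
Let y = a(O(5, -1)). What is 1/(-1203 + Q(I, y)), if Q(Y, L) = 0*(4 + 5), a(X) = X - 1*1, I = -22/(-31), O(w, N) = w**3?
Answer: -1/1203 ≈ -0.00083125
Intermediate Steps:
I = 22/31 (I = -22*(-1/31) = 22/31 ≈ 0.70968)
a(X) = -1 + X (a(X) = X - 1 = -1 + X)
y = 124 (y = -1 + 5**3 = -1 + 125 = 124)
Q(Y, L) = 0 (Q(Y, L) = 0*9 = 0)
1/(-1203 + Q(I, y)) = 1/(-1203 + 0) = 1/(-1203) = -1/1203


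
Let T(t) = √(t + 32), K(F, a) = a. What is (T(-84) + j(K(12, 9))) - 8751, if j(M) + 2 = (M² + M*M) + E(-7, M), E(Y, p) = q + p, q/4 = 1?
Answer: -8578 + 2*I*√13 ≈ -8578.0 + 7.2111*I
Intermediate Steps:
q = 4 (q = 4*1 = 4)
E(Y, p) = 4 + p
T(t) = √(32 + t)
j(M) = 2 + M + 2*M² (j(M) = -2 + ((M² + M*M) + (4 + M)) = -2 + ((M² + M²) + (4 + M)) = -2 + (2*M² + (4 + M)) = -2 + (4 + M + 2*M²) = 2 + M + 2*M²)
(T(-84) + j(K(12, 9))) - 8751 = (√(32 - 84) + (2 + 9 + 2*9²)) - 8751 = (√(-52) + (2 + 9 + 2*81)) - 8751 = (2*I*√13 + (2 + 9 + 162)) - 8751 = (2*I*√13 + 173) - 8751 = (173 + 2*I*√13) - 8751 = -8578 + 2*I*√13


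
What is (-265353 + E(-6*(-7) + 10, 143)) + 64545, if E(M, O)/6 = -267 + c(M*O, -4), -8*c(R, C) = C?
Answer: -202407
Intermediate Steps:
c(R, C) = -C/8
E(M, O) = -1599 (E(M, O) = 6*(-267 - 1/8*(-4)) = 6*(-267 + 1/2) = 6*(-533/2) = -1599)
(-265353 + E(-6*(-7) + 10, 143)) + 64545 = (-265353 - 1599) + 64545 = -266952 + 64545 = -202407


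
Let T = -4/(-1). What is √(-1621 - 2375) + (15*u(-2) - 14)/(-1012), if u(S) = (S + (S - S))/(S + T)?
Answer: 29/1012 + 6*I*√111 ≈ 0.028656 + 63.214*I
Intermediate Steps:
T = 4 (T = -4*(-1) = 4)
u(S) = S/(4 + S) (u(S) = (S + (S - S))/(S + 4) = (S + 0)/(4 + S) = S/(4 + S))
√(-1621 - 2375) + (15*u(-2) - 14)/(-1012) = √(-1621 - 2375) + (15*(-2/(4 - 2)) - 14)/(-1012) = √(-3996) + (15*(-2/2) - 14)*(-1/1012) = 6*I*√111 + (15*(-2*½) - 14)*(-1/1012) = 6*I*√111 + (15*(-1) - 14)*(-1/1012) = 6*I*√111 + (-15 - 14)*(-1/1012) = 6*I*√111 - 29*(-1/1012) = 6*I*√111 + 29/1012 = 29/1012 + 6*I*√111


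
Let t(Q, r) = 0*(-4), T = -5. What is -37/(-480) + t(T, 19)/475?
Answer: 37/480 ≈ 0.077083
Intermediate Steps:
t(Q, r) = 0
-37/(-480) + t(T, 19)/475 = -37/(-480) + 0/475 = -37*(-1/480) + 0*(1/475) = 37/480 + 0 = 37/480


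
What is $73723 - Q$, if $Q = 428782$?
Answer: $-355059$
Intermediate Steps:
$73723 - Q = 73723 - 428782 = -355059$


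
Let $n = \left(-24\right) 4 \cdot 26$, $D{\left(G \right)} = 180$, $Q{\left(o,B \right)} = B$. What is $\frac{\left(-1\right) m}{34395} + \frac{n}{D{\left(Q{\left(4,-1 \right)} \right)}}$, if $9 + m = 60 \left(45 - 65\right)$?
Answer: $- \frac{95147}{6879} \approx -13.832$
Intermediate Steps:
$m = -1209$ ($m = -9 + 60 \left(45 - 65\right) = -9 + 60 \left(-20\right) = -9 - 1200 = -1209$)
$n = -2496$ ($n = \left(-96\right) 26 = -2496$)
$\frac{\left(-1\right) m}{34395} + \frac{n}{D{\left(Q{\left(4,-1 \right)} \right)}} = \frac{\left(-1\right) \left(-1209\right)}{34395} - \frac{2496}{180} = 1209 \cdot \frac{1}{34395} - \frac{208}{15} = \frac{403}{11465} - \frac{208}{15} = - \frac{95147}{6879}$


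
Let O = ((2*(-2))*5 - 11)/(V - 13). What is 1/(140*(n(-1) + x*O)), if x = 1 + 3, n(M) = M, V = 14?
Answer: -1/17500 ≈ -5.7143e-5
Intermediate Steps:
x = 4
O = -31 (O = ((2*(-2))*5 - 11)/(14 - 13) = (-4*5 - 11)/1 = (-20 - 11)*1 = -31*1 = -31)
1/(140*(n(-1) + x*O)) = 1/(140*(-1 + 4*(-31))) = 1/(140*(-1 - 124)) = 1/(140*(-125)) = 1/(-17500) = -1/17500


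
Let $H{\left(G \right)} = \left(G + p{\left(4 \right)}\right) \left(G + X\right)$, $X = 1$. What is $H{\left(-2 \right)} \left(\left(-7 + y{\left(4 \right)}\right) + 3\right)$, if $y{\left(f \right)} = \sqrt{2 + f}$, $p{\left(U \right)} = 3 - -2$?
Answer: $12 - 3 \sqrt{6} \approx 4.6515$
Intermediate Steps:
$p{\left(U \right)} = 5$ ($p{\left(U \right)} = 3 + 2 = 5$)
$H{\left(G \right)} = \left(1 + G\right) \left(5 + G\right)$ ($H{\left(G \right)} = \left(G + 5\right) \left(G + 1\right) = \left(5 + G\right) \left(1 + G\right) = \left(1 + G\right) \left(5 + G\right)$)
$H{\left(-2 \right)} \left(\left(-7 + y{\left(4 \right)}\right) + 3\right) = \left(5 + \left(-2\right)^{2} + 6 \left(-2\right)\right) \left(\left(-7 + \sqrt{2 + 4}\right) + 3\right) = \left(5 + 4 - 12\right) \left(\left(-7 + \sqrt{6}\right) + 3\right) = - 3 \left(-4 + \sqrt{6}\right) = 12 - 3 \sqrt{6}$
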